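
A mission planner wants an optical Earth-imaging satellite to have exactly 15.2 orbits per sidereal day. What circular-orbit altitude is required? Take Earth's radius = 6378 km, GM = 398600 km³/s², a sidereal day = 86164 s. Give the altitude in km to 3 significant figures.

493 km

Required period T = 86164 / 15.2 = 5668.7 s.
From T = 2π√(a³/μ): a = (μ T²/4π²)^(1/3) = (398600 × 5668.7² / 4π²)^(1/3) = 6871 km.
Altitude h = a − R = 6871 − 6378 = 493 km.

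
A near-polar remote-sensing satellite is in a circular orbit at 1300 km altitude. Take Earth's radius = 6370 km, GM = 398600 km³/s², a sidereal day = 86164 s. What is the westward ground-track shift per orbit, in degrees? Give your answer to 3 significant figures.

27.9°

Semi-major axis a = 6370 + 1300 = 7670 km. Period T = 2π√(a³/μ) = 2π√(7670³/398600) = 6685.0 s = 111.42 min.
During one orbit Earth rotates (6685.0 / 86164) × 360° = 27.93°.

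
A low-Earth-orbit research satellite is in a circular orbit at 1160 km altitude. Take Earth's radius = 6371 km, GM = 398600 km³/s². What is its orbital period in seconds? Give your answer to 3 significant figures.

6500 seconds

Semi-major axis a = 6371 + 1160 = 7531 km. Period T = 2π√(a³/μ) = 2π√(7531³/398600) = 6504.1 s = 108.40 min.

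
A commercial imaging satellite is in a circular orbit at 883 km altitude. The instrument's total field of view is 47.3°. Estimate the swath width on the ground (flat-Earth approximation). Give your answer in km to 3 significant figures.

773 km

Half-angle = 47.3°/2 = 23.65°.
Swath width ≈ 2h·tan(θ/2) = 2 × 883 × tan(23.65°) = 773.4 km.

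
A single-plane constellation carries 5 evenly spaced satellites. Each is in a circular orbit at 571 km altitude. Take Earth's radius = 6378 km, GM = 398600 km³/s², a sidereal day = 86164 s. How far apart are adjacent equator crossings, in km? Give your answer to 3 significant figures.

536 km

Semi-major axis a = 6378 + 571 = 6949 km. Period T = 2π√(a³/μ) = 2π√(6949³/398600) = 5764.9 s = 96.08 min.
Single-satellite node shift = (5764.9/86164) × 360° = 24.09°.
With 5 satellites evenly phased, successive equator crossings are 24.09/5 = 4.817° apart.
That is 4.817 × 111.3 = 536 km at the equator.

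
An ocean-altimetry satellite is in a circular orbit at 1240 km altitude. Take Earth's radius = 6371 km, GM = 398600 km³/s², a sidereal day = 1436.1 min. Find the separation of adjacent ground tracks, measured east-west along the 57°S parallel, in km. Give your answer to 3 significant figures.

1670 km

Semi-major axis a = 6371 + 1240 = 7611 km. Period T = 2π√(a³/μ) = 2π√(7611³/398600) = 6608.1 s = 110.13 min.
Node shift per orbit = (6608.1/86166) × 360° = 27.61°.
Equatorial spacing = 27.61 × 111.2 km/° = 3070 km.
At 57° latitude, spacing = 3070 × cos(57°) = 1672 km.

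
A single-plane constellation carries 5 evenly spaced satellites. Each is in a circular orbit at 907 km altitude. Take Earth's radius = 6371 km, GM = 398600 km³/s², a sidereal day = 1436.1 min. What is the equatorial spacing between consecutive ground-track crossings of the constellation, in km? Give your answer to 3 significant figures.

574 km

Semi-major axis a = 6371 + 907 = 7278 km. Period T = 2π√(a³/μ) = 2π√(7278³/398600) = 6179.2 s = 102.99 min.
Single-satellite node shift = (6179.2/86166) × 360° = 25.82°.
With 5 satellites evenly phased, successive equator crossings are 25.82/5 = 5.163° apart.
That is 5.163 × 111.2 = 574 km at the equator.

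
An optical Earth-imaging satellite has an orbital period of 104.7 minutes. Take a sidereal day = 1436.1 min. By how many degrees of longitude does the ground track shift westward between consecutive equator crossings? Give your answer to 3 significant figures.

26.2°

T = 104.7 min = 6282.0 s.
During one orbit Earth rotates (6282.0 / 86166) × 360° = 26.25°.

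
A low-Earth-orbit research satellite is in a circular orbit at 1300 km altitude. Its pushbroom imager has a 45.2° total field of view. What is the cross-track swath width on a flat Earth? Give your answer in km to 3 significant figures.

1080 km

Half-angle = 45.2°/2 = 22.6°.
Swath width ≈ 2h·tan(θ/2) = 2 × 1300 × tan(22.6°) = 1082.3 km.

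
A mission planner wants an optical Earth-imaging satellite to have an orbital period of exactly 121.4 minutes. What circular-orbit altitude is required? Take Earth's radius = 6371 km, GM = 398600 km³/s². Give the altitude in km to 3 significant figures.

1750 km

T = 121.4 min = 7284.0 s.
From T = 2π√(a³/μ): a = (μ T²/4π²)^(1/3) = (398600 × 7284.0² / 4π²)^(1/3) = 8122 km.
Altitude h = a − R = 8122 − 6371 = 1751 km.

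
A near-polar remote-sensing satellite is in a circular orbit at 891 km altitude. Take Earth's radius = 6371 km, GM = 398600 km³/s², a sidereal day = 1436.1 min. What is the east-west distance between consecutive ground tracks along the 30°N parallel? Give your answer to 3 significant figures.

Semi-major axis a = 6371 + 891 = 7262 km. Period T = 2π√(a³/μ) = 2π√(7262³/398600) = 6158.8 s = 102.65 min.
Node shift per orbit = (6158.8/86166) × 360° = 25.73°.
Equatorial spacing = 25.73 × 111.2 km/° = 2861 km.
At 30° latitude, spacing = 2861 × cos(30°) = 2478 km.

2480 km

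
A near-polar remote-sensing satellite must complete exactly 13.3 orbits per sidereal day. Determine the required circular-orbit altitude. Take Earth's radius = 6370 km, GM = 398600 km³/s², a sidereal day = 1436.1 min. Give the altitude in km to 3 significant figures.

Required period T = 86166 / 13.3 = 6478.6 s.
From T = 2π√(a³/μ): a = (μ T²/4π²)^(1/3) = (398600 × 6478.6² / 4π²)^(1/3) = 7511 km.
Altitude h = a − R = 7511 − 6370 = 1141 km.

1140 km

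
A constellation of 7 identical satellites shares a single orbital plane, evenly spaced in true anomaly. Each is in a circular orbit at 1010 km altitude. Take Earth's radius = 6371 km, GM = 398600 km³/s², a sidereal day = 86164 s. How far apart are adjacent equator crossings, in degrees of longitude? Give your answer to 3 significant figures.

Semi-major axis a = 6371 + 1010 = 7381 km. Period T = 2π√(a³/μ) = 2π√(7381³/398600) = 6310.8 s = 105.18 min.
Single-satellite node shift = (6310.8/86164) × 360° = 26.37°.
With 7 satellites evenly phased, successive equator crossings are 26.37/7 = 3.767° apart.

3.77°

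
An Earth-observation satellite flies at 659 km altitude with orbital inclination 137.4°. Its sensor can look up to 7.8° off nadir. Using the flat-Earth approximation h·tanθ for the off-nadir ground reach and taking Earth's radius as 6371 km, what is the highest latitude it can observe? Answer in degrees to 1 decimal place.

43.4°

Retrograde orbit: the ground track reaches ±(180° − i) = ±(180 − 137.4) = ±42.6°.
Sensor half-swath on the ground ≈ 659·tan(7.8°) = 90 km = 0.81° of latitude.
Maximum observable latitude ≈ 42.6 + 0.81 = 43.4°.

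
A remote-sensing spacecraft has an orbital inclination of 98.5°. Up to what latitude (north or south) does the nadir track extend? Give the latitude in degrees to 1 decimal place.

Retrograde orbit: the ground track reaches ±(180° − i) = ±(180 − 98.5) = ±81.5°.

81.5°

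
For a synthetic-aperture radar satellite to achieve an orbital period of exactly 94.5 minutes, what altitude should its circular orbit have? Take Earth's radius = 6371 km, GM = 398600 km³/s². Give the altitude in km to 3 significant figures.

501 km

T = 94.5 min = 5670.0 s.
From T = 2π√(a³/μ): a = (μ T²/4π²)^(1/3) = (398600 × 5670.0² / 4π²)^(1/3) = 6872 km.
Altitude h = a − R = 6872 − 6371 = 501 km.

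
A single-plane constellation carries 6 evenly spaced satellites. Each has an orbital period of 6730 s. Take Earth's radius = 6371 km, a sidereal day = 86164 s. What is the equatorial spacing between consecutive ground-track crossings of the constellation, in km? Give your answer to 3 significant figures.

521 km

Single-satellite node shift = (6730.0/86164) × 360° = 28.12°.
With 6 satellites evenly phased, successive equator crossings are 28.12/6 = 4.686° apart.
That is 4.686 × 111.2 = 521 km at the equator.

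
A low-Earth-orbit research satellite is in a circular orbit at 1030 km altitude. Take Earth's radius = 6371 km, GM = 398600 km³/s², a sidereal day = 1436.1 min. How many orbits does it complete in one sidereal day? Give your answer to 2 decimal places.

Semi-major axis a = 6371 + 1030 = 7401 km. Period T = 2π√(a³/μ) = 2π√(7401³/398600) = 6336.5 s = 105.61 min.
Orbits per sidereal day = 86166 / 6336.5 = 13.598.

13.60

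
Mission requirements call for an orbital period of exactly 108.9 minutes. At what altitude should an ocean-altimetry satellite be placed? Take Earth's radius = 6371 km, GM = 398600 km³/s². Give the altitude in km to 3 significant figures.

1180 km

T = 108.9 min = 6534.0 s.
From T = 2π√(a³/μ): a = (μ T²/4π²)^(1/3) = (398600 × 6534.0² / 4π²)^(1/3) = 7554 km.
Altitude h = a − R = 7554 − 6371 = 1183 km.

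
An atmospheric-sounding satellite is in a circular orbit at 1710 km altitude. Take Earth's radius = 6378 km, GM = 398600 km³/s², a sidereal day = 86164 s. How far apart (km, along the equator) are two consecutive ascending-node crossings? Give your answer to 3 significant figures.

3370 km

Semi-major axis a = 6378 + 1710 = 8088 km. Period T = 2π√(a³/μ) = 2π√(8088³/398600) = 7238.9 s = 120.65 min.
During one orbit Earth rotates (7238.9 / 86164) × 360° = 30.24°.
At the equator that is 30.24° × (2π·6378/360) km/° = 30.24 × 111.3 = 3367 km.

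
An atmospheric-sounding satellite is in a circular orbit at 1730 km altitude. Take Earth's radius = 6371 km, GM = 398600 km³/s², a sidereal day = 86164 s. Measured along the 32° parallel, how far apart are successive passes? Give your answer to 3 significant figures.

2860 km

Semi-major axis a = 6371 + 1730 = 8101 km. Period T = 2π√(a³/μ) = 2π√(8101³/398600) = 7256.4 s = 120.94 min.
Node shift per orbit = (7256.4/86164) × 360° = 30.32°.
Equatorial spacing = 30.32 × 111.2 km/° = 3371 km.
At 32° latitude, spacing = 3371 × cos(32°) = 2859 km.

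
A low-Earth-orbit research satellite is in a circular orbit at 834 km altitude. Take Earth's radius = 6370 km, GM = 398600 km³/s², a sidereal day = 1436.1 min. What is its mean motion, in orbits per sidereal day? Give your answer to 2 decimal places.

14.16

Semi-major axis a = 6370 + 834 = 7204 km. Period T = 2π√(a³/μ) = 2π√(7204³/398600) = 6085.2 s = 101.42 min.
Orbits per sidereal day = 86166 / 6085.2 = 14.160.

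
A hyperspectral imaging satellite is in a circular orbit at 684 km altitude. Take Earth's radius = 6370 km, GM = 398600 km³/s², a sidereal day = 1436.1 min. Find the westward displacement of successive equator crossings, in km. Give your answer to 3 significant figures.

2740 km

Semi-major axis a = 6370 + 684 = 7054 km. Period T = 2π√(a³/μ) = 2π√(7054³/398600) = 5896.1 s = 98.27 min.
During one orbit Earth rotates (5896.1 / 86166) × 360° = 24.63°.
At the equator that is 24.63° × (2π·6370/360) km/° = 24.63 × 111.2 = 2739 km.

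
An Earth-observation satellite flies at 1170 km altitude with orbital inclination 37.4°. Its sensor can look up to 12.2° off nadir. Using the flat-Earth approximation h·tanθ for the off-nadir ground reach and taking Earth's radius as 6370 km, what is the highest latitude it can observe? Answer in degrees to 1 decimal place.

39.7°

For a prograde orbit the ground track reaches latitude ±i = ±37.4°.
Sensor half-swath on the ground ≈ 1170·tan(12.2°) = 253 km = 2.28° of latitude.
Maximum observable latitude ≈ 37.4 + 2.28 = 39.7°.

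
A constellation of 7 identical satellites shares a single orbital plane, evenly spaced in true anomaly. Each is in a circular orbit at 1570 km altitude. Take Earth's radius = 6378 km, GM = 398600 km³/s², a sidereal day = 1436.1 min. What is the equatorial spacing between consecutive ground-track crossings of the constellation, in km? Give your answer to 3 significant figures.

Semi-major axis a = 6378 + 1570 = 7948 km. Period T = 2π√(a³/μ) = 2π√(7948³/398600) = 7051.8 s = 117.53 min.
Single-satellite node shift = (7051.8/86166) × 360° = 29.46°.
With 7 satellites evenly phased, successive equator crossings are 29.46/7 = 4.209° apart.
That is 4.209 × 111.3 = 469 km at the equator.

469 km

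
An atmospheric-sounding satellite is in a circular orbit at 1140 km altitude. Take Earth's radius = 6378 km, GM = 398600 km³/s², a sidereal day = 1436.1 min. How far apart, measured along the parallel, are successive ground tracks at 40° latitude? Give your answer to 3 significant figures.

2310 km

Semi-major axis a = 6378 + 1140 = 7518 km. Period T = 2π√(a³/μ) = 2π√(7518³/398600) = 6487.3 s = 108.12 min.
Node shift per orbit = (6487.3/86166) × 360° = 27.10°.
Equatorial spacing = 27.10 × 111.3 km/° = 3017 km.
At 40° latitude, spacing = 3017 × cos(40°) = 2311 km.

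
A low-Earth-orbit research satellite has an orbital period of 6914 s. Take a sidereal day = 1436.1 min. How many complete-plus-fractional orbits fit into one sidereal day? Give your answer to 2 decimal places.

12.46

Orbits per sidereal day = 86166 / 6914.0 = 12.463.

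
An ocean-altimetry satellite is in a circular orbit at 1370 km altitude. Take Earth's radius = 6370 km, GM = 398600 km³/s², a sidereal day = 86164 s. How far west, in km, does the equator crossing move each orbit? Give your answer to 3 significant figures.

3150 km

Semi-major axis a = 6370 + 1370 = 7740 km. Period T = 2π√(a³/μ) = 2π√(7740³/398600) = 6776.8 s = 112.95 min.
During one orbit Earth rotates (6776.8 / 86164) × 360° = 28.31°.
At the equator that is 28.31° × (2π·6370/360) km/° = 28.31 × 111.2 = 3148 km.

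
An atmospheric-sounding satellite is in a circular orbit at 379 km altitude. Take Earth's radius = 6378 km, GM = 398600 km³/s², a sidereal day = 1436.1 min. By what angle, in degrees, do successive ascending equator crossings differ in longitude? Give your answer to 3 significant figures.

23.1°

Semi-major axis a = 6378 + 379 = 6757 km. Period T = 2π√(a³/μ) = 2π√(6757³/398600) = 5527.7 s = 92.13 min.
During one orbit Earth rotates (5527.7 / 86166) × 360° = 23.09°.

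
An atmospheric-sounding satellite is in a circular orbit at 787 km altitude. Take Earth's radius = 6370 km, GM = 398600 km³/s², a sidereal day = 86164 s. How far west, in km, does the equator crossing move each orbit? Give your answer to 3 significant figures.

2800 km

Semi-major axis a = 6370 + 787 = 7157 km. Period T = 2π√(a³/μ) = 2π√(7157³/398600) = 6025.7 s = 100.43 min.
During one orbit Earth rotates (6025.7 / 86164) × 360° = 25.18°.
At the equator that is 25.18° × (2π·6370/360) km/° = 25.18 × 111.2 = 2799 km.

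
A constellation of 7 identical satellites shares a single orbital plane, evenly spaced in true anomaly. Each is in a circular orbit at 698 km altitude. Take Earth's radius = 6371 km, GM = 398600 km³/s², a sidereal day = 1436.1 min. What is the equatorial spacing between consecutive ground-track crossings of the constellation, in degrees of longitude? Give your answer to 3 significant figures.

Semi-major axis a = 6371 + 698 = 7069 km. Period T = 2π√(a³/μ) = 2π√(7069³/398600) = 5914.9 s = 98.58 min.
Single-satellite node shift = (5914.9/86166) × 360° = 24.71°.
With 7 satellites evenly phased, successive equator crossings are 24.71/7 = 3.530° apart.

3.53°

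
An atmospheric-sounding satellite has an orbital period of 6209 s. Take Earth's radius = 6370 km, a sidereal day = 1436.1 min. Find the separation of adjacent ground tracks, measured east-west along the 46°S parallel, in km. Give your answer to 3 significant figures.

2000 km

Node shift per orbit = (6209.0/86166) × 360° = 25.94°.
Equatorial spacing = 25.94 × 111.2 km/° = 2884 km.
At 46° latitude, spacing = 2884 × cos(46°) = 2003 km.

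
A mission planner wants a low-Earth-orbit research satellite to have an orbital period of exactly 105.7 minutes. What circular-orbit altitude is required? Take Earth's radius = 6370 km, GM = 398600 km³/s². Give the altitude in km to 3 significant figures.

T = 105.7 min = 6342.0 s.
From T = 2π√(a³/μ): a = (μ T²/4π²)^(1/3) = (398600 × 6342.0² / 4π²)^(1/3) = 7405 km.
Altitude h = a − R = 7405 − 6370 = 1035 km.

1040 km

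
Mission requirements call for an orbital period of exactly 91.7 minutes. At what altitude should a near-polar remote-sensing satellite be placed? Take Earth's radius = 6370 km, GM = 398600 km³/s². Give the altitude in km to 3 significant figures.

366 km

T = 91.7 min = 5502.0 s.
From T = 2π√(a³/μ): a = (μ T²/4π²)^(1/3) = (398600 × 5502.0² / 4π²)^(1/3) = 6736 km.
Altitude h = a − R = 6736 − 6370 = 366 km.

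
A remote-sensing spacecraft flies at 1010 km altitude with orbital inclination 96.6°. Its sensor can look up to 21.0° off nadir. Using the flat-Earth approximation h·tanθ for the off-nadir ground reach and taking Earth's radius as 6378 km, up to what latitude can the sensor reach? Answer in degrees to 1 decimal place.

Retrograde orbit: the ground track reaches ±(180° − i) = ±(180 − 96.6) = ±83.4°.
Sensor half-swath on the ground ≈ 1010·tan(21.0°) = 388 km = 3.48° of latitude.
Maximum observable latitude ≈ 83.4 + 3.48 = 86.9°.

86.9°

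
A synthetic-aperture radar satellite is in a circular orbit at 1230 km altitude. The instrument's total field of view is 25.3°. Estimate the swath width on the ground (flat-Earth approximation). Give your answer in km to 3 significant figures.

Half-angle = 25.3°/2 = 12.65°.
Swath width ≈ 2h·tan(θ/2) = 2 × 1230 × tan(12.65°) = 552.1 km.

552 km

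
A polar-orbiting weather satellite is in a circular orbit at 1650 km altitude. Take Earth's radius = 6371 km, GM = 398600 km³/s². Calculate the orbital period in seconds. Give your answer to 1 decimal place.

Semi-major axis a = 6371 + 1650 = 8021 km. Period T = 2π√(a³/μ) = 2π√(8021³/398600) = 7149.1 s = 119.15 min.

7149.1 seconds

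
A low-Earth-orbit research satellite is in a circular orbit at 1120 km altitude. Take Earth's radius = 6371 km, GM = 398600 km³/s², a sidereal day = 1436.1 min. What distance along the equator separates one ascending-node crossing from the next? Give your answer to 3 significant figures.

Semi-major axis a = 6371 + 1120 = 7491 km. Period T = 2π√(a³/μ) = 2π√(7491³/398600) = 6452.4 s = 107.54 min.
During one orbit Earth rotates (6452.4 / 86166) × 360° = 26.96°.
At the equator that is 26.96° × (2π·6371/360) km/° = 26.96 × 111.2 = 2998 km.

3000 km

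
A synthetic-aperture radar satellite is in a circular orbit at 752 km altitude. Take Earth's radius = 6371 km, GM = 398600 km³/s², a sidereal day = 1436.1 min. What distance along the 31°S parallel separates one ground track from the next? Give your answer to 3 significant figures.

Semi-major axis a = 6371 + 752 = 7123 km. Period T = 2π√(a³/μ) = 2π√(7123³/398600) = 5982.8 s = 99.71 min.
Node shift per orbit = (5982.8/86166) × 360° = 25.00°.
Equatorial spacing = 25.00 × 111.2 km/° = 2779 km.
At 31° latitude, spacing = 2779 × cos(31°) = 2382 km.

2380 km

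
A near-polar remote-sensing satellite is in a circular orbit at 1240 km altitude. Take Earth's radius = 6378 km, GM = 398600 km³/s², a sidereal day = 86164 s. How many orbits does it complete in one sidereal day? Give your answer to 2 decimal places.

Semi-major axis a = 6378 + 1240 = 7618 km. Period T = 2π√(a³/μ) = 2π√(7618³/398600) = 6617.2 s = 110.29 min.
Orbits per sidereal day = 86164 / 6617.2 = 13.021.

13.02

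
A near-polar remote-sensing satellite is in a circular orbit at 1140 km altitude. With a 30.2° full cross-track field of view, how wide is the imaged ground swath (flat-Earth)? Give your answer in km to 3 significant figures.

615 km

Half-angle = 30.2°/2 = 15.1°.
Swath width ≈ 2h·tan(θ/2) = 2 × 1140 × tan(15.1°) = 615.2 km.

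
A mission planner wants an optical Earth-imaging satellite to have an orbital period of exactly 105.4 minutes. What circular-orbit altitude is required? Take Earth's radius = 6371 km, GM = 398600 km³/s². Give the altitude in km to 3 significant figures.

1020 km

T = 105.4 min = 6324.0 s.
From T = 2π√(a³/μ): a = (μ T²/4π²)^(1/3) = (398600 × 6324.0² / 4π²)^(1/3) = 7391 km.
Altitude h = a − R = 7391 − 6371 = 1020 km.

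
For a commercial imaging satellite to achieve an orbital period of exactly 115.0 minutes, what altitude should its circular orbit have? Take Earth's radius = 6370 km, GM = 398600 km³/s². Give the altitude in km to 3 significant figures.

1460 km

T = 115.0 min = 6900.0 s.
From T = 2π√(a³/μ): a = (μ T²/4π²)^(1/3) = (398600 × 6900.0² / 4π²)^(1/3) = 7834 km.
Altitude h = a − R = 7834 − 6370 = 1464 km.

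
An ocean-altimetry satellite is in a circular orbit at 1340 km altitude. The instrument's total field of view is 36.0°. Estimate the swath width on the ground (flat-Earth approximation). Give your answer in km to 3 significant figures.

Half-angle = 36.0°/2 = 18°.
Swath width ≈ 2h·tan(θ/2) = 2 × 1340 × tan(18°) = 870.8 km.

871 km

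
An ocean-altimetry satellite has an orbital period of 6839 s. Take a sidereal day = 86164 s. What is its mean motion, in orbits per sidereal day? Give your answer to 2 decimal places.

12.60

Orbits per sidereal day = 86164 / 6839.0 = 12.599.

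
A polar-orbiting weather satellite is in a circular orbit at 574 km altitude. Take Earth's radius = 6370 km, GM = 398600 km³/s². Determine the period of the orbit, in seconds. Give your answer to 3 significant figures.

Semi-major axis a = 6370 + 574 = 6944 km. Period T = 2π√(a³/μ) = 2π√(6944³/398600) = 5758.7 s = 95.98 min.

5760 seconds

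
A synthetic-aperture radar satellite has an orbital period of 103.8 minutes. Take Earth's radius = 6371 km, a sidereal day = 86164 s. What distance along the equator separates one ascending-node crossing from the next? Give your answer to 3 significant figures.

2890 km

T = 103.8 min = 6228.0 s.
During one orbit Earth rotates (6228.0 / 86164) × 360° = 26.02°.
At the equator that is 26.02° × (2π·6371/360) km/° = 26.02 × 111.2 = 2893 km.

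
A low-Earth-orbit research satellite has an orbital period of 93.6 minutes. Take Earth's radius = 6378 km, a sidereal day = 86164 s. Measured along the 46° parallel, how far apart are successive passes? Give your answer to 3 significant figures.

1810 km

T = 93.6 min = 5616.0 s.
Node shift per orbit = (5616.0/86164) × 360° = 23.46°.
Equatorial spacing = 23.46 × 111.3 km/° = 2612 km.
At 46° latitude, spacing = 2612 × cos(46°) = 1814 km.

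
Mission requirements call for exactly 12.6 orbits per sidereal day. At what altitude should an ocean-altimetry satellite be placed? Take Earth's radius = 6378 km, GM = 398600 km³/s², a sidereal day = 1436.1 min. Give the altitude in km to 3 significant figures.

Required period T = 86166 / 12.6 = 6838.6 s.
From T = 2π√(a³/μ): a = (μ T²/4π²)^(1/3) = (398600 × 6838.6² / 4π²)^(1/3) = 7787 km.
Altitude h = a − R = 7787 − 6378 = 1409 km.

1410 km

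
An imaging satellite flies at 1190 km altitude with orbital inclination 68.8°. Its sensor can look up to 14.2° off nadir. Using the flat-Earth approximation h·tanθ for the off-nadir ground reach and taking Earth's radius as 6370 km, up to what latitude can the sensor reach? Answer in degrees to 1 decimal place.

71.5°

For a prograde orbit the ground track reaches latitude ±i = ±68.8°.
Sensor half-swath on the ground ≈ 1190·tan(14.2°) = 301 km = 2.71° of latitude.
Maximum observable latitude ≈ 68.8 + 2.71 = 71.5°.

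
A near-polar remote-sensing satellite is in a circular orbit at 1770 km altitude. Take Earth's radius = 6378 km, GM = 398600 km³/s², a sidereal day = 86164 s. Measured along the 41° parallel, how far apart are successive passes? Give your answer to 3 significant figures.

Semi-major axis a = 6378 + 1770 = 8148 km. Period T = 2π√(a³/μ) = 2π√(8148³/398600) = 7319.6 s = 121.99 min.
Node shift per orbit = (7319.6/86164) × 360° = 30.58°.
Equatorial spacing = 30.58 × 111.3 km/° = 3404 km.
At 41° latitude, spacing = 3404 × cos(41°) = 2569 km.

2570 km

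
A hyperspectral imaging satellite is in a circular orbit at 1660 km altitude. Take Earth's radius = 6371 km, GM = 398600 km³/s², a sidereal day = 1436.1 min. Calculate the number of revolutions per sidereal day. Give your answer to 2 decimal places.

12.03

Semi-major axis a = 6371 + 1660 = 8031 km. Period T = 2π√(a³/μ) = 2π√(8031³/398600) = 7162.5 s = 119.38 min.
Orbits per sidereal day = 86166 / 7162.5 = 12.030.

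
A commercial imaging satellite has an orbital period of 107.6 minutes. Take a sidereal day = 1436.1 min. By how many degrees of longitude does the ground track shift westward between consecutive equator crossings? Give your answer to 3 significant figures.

27.0°

T = 107.6 min = 6456.0 s.
During one orbit Earth rotates (6456.0 / 86166) × 360° = 26.97°.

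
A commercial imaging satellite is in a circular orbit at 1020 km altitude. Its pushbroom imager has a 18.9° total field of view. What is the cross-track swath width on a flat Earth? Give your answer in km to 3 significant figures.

340 km

Half-angle = 18.9°/2 = 9.45°.
Swath width ≈ 2h·tan(θ/2) = 2 × 1020 × tan(9.45°) = 339.5 km.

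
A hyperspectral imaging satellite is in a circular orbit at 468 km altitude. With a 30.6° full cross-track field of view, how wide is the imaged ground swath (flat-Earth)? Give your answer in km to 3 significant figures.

Half-angle = 30.6°/2 = 15.3°.
Swath width ≈ 2h·tan(θ/2) = 2 × 468 × tan(15.3°) = 256.1 km.

256 km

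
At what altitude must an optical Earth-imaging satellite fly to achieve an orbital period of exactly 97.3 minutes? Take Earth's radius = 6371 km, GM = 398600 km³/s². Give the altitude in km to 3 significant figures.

637 km

T = 97.3 min = 5838.0 s.
From T = 2π√(a³/μ): a = (μ T²/4π²)^(1/3) = (398600 × 5838.0² / 4π²)^(1/3) = 7008 km.
Altitude h = a − R = 7008 − 6371 = 637 km.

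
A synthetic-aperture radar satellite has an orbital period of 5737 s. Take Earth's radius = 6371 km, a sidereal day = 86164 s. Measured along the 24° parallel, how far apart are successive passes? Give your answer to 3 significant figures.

Node shift per orbit = (5737.0/86164) × 360° = 23.97°.
Equatorial spacing = 23.97 × 111.2 km/° = 2665 km.
At 24° latitude, spacing = 2665 × cos(24°) = 2435 km.

2430 km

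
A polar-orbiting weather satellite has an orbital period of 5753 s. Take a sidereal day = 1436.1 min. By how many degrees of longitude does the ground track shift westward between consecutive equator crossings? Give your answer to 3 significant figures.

During one orbit Earth rotates (5753.0 / 86166) × 360° = 24.04°.

24.0°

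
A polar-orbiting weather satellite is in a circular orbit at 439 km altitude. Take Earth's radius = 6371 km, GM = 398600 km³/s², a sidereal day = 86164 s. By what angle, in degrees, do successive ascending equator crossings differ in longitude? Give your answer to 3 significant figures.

Semi-major axis a = 6371 + 439 = 6810 km. Period T = 2π√(a³/μ) = 2π√(6810³/398600) = 5592.8 s = 93.21 min.
During one orbit Earth rotates (5592.8 / 86164) × 360° = 23.37°.

23.4°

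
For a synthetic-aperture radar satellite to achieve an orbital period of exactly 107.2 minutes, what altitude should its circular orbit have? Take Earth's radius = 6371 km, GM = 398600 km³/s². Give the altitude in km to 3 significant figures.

T = 107.2 min = 6432.0 s.
From T = 2π√(a³/μ): a = (μ T²/4π²)^(1/3) = (398600 × 6432.0² / 4π²)^(1/3) = 7475 km.
Altitude h = a − R = 7475 − 6371 = 1104 km.

1100 km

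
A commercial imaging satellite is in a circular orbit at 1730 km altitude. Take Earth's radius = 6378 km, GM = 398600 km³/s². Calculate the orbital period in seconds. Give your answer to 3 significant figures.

7270 seconds

Semi-major axis a = 6378 + 1730 = 8108 km. Period T = 2π√(a³/μ) = 2π√(8108³/398600) = 7265.8 s = 121.10 min.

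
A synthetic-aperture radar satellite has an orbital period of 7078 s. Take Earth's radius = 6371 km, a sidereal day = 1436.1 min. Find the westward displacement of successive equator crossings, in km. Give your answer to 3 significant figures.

During one orbit Earth rotates (7078.0 / 86166) × 360° = 29.57°.
At the equator that is 29.57° × (2π·6371/360) km/° = 29.57 × 111.2 = 3288 km.

3290 km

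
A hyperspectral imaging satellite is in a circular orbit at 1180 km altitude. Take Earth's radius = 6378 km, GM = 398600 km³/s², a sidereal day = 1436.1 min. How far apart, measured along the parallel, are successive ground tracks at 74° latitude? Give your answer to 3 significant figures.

Semi-major axis a = 6378 + 1180 = 7558 km. Period T = 2π√(a³/μ) = 2π√(7558³/398600) = 6539.2 s = 108.99 min.
Node shift per orbit = (6539.2/86166) × 360° = 27.32°.
Equatorial spacing = 27.32 × 111.3 km/° = 3041 km.
At 74° latitude, spacing = 3041 × cos(74°) = 838 km.

838 km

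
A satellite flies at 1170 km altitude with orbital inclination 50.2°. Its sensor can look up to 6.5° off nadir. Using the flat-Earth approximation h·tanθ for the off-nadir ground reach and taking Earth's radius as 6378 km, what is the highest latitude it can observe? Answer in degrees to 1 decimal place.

51.4°

For a prograde orbit the ground track reaches latitude ±i = ±50.2°.
Sensor half-swath on the ground ≈ 1170·tan(6.5°) = 133 km = 1.20° of latitude.
Maximum observable latitude ≈ 50.2 + 1.20 = 51.4°.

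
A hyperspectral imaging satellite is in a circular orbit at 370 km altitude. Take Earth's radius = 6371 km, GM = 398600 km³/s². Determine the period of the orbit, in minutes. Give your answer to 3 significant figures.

91.8 min

Semi-major axis a = 6371 + 370 = 6741 km. Period T = 2π√(a³/μ) = 2π√(6741³/398600) = 5508.0 s = 91.80 min.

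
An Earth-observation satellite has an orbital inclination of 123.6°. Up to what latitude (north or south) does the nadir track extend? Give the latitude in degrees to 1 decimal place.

Retrograde orbit: the ground track reaches ±(180° − i) = ±(180 − 123.6) = ±56.4°.

56.4°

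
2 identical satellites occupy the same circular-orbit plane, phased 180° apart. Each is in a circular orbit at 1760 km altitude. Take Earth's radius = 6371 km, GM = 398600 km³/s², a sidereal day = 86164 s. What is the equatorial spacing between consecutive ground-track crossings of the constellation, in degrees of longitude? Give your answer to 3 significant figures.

Semi-major axis a = 6371 + 1760 = 8131 km. Period T = 2π√(a³/μ) = 2π√(8131³/398600) = 7296.7 s = 121.61 min.
Single-satellite node shift = (7296.7/86164) × 360° = 30.49°.
With 2 satellites evenly phased, successive equator crossings are 30.49/2 = 15.243° apart.

15.2°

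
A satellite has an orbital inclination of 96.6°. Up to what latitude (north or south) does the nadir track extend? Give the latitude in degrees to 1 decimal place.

83.4°

Retrograde orbit: the ground track reaches ±(180° − i) = ±(180 − 96.6) = ±83.4°.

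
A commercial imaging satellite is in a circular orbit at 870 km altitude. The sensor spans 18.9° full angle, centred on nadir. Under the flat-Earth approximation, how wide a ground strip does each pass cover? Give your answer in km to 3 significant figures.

Half-angle = 18.9°/2 = 9.45°.
Swath width ≈ 2h·tan(θ/2) = 2 × 870 × tan(9.45°) = 289.6 km.

290 km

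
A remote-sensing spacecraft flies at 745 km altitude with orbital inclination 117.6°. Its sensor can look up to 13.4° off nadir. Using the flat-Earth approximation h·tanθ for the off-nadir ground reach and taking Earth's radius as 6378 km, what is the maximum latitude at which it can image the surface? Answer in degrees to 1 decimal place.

Retrograde orbit: the ground track reaches ±(180° − i) = ±(180 − 117.6) = ±62.4°.
Sensor half-swath on the ground ≈ 745·tan(13.4°) = 177 km = 1.59° of latitude.
Maximum observable latitude ≈ 62.4 + 1.59 = 64.0°.

64.0°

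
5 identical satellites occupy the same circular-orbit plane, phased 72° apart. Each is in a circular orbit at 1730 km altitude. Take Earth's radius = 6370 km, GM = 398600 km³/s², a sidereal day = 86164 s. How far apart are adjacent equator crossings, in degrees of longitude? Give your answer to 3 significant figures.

6.06°

Semi-major axis a = 6370 + 1730 = 8100 km. Period T = 2π√(a³/μ) = 2π√(8100³/398600) = 7255.0 s = 120.92 min.
Single-satellite node shift = (7255.0/86164) × 360° = 30.31°.
With 5 satellites evenly phased, successive equator crossings are 30.31/5 = 6.062° apart.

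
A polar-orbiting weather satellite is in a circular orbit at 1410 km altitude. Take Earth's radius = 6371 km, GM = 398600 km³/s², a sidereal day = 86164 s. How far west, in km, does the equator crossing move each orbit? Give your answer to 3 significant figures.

3170 km

Semi-major axis a = 6371 + 1410 = 7781 km. Period T = 2π√(a³/μ) = 2π√(7781³/398600) = 6830.7 s = 113.84 min.
During one orbit Earth rotates (6830.7 / 86164) × 360° = 28.54°.
At the equator that is 28.54° × (2π·6371/360) km/° = 28.54 × 111.2 = 3173 km.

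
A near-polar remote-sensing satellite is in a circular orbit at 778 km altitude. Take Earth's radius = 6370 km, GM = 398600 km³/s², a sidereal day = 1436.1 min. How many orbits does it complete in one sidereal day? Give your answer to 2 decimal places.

14.33

Semi-major axis a = 6370 + 778 = 7148 km. Period T = 2π√(a³/μ) = 2π√(7148³/398600) = 6014.3 s = 100.24 min.
Orbits per sidereal day = 86166 / 6014.3 = 14.327.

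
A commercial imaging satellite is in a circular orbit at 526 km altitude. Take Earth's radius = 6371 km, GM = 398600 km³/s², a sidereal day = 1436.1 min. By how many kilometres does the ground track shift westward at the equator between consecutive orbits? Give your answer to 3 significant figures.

Semi-major axis a = 6371 + 526 = 6897 km. Period T = 2π√(a³/μ) = 2π√(6897³/398600) = 5700.4 s = 95.01 min.
During one orbit Earth rotates (5700.4 / 86166) × 360° = 23.82°.
At the equator that is 23.82° × (2π·6371/360) km/° = 23.82 × 111.2 = 2648 km.

2650 km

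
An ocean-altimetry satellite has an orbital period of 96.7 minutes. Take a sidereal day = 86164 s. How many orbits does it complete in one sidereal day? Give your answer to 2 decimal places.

T = 96.7 min = 5802.0 s.
Orbits per sidereal day = 86164 / 5802.0 = 14.851.

14.85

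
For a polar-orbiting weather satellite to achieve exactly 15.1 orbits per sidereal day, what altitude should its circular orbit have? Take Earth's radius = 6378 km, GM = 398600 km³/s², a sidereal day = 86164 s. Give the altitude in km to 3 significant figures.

524 km

Required period T = 86164 / 15.1 = 5706.2 s.
From T = 2π√(a³/μ): a = (μ T²/4π²)^(1/3) = (398600 × 5706.2² / 4π²)^(1/3) = 6902 km.
Altitude h = a − R = 6902 − 6378 = 524 km.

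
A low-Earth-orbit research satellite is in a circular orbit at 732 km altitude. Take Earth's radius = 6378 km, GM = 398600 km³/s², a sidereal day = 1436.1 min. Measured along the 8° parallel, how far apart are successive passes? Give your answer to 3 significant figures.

2750 km

Semi-major axis a = 6378 + 732 = 7110 km. Period T = 2π√(a³/μ) = 2π√(7110³/398600) = 5966.4 s = 99.44 min.
Node shift per orbit = (5966.4/86166) × 360° = 24.93°.
Equatorial spacing = 24.93 × 111.3 km/° = 2775 km.
At 8° latitude, spacing = 2775 × cos(8°) = 2748 km.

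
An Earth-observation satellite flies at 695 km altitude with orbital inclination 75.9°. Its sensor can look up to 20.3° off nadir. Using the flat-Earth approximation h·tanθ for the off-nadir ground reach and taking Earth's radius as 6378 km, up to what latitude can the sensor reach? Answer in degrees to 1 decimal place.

78.2°

For a prograde orbit the ground track reaches latitude ±i = ±75.9°.
Sensor half-swath on the ground ≈ 695·tan(20.3°) = 257 km = 2.31° of latitude.
Maximum observable latitude ≈ 75.9 + 2.31 = 78.2°.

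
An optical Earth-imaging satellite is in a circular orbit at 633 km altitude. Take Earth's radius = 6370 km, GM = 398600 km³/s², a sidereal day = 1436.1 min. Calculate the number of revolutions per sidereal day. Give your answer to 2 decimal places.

Semi-major axis a = 6370 + 633 = 7003 km. Period T = 2π√(a³/μ) = 2π√(7003³/398600) = 5832.3 s = 97.20 min.
Orbits per sidereal day = 86166 / 5832.3 = 14.774.

14.77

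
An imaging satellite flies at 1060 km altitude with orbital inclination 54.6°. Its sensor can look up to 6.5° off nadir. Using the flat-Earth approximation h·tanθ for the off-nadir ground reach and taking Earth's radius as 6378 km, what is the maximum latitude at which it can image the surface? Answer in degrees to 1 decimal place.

55.7°

For a prograde orbit the ground track reaches latitude ±i = ±54.6°.
Sensor half-swath on the ground ≈ 1060·tan(6.5°) = 121 km = 1.08° of latitude.
Maximum observable latitude ≈ 54.6 + 1.08 = 55.7°.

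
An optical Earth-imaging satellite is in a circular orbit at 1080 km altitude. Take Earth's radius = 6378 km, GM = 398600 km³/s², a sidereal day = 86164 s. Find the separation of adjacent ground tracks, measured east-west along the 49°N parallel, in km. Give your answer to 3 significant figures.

Semi-major axis a = 6378 + 1080 = 7458 km. Period T = 2π√(a³/μ) = 2π√(7458³/398600) = 6409.8 s = 106.83 min.
Node shift per orbit = (6409.8/86164) × 360° = 26.78°.
Equatorial spacing = 26.78 × 111.3 km/° = 2981 km.
At 49° latitude, spacing = 2981 × cos(49°) = 1956 km.

1960 km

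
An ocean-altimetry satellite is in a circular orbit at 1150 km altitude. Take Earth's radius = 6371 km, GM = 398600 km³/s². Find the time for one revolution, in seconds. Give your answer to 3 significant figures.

6490 seconds

Semi-major axis a = 6371 + 1150 = 7521 km. Period T = 2π√(a³/μ) = 2π√(7521³/398600) = 6491.2 s = 108.19 min.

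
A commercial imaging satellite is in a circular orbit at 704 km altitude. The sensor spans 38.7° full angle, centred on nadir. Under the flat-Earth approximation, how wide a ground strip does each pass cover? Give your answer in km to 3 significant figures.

Half-angle = 38.7°/2 = 19.35°.
Swath width ≈ 2h·tan(θ/2) = 2 × 704 × tan(19.35°) = 494.5 km.

494 km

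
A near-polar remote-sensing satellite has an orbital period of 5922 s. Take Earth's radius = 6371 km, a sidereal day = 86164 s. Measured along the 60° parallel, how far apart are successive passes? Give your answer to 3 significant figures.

1380 km

Node shift per orbit = (5922.0/86164) × 360° = 24.74°.
Equatorial spacing = 24.74 × 111.2 km/° = 2751 km.
At 60° latitude, spacing = 2751 × cos(60°) = 1376 km.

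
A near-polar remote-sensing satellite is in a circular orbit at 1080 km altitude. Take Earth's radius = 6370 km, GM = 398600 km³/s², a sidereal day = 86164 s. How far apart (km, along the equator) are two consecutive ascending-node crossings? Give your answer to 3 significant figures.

2970 km

Semi-major axis a = 6370 + 1080 = 7450 km. Period T = 2π√(a³/μ) = 2π√(7450³/398600) = 6399.5 s = 106.66 min.
During one orbit Earth rotates (6399.5 / 86164) × 360° = 26.74°.
At the equator that is 26.74° × (2π·6370/360) km/° = 26.74 × 111.2 = 2973 km.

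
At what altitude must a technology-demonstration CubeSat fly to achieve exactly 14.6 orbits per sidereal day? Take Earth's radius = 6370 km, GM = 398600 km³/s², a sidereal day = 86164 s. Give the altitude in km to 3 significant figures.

Required period T = 86164 / 14.6 = 5901.6 s.
From T = 2π√(a³/μ): a = (μ T²/4π²)^(1/3) = (398600 × 5901.6² / 4π²)^(1/3) = 7058 km.
Altitude h = a − R = 7058 − 6370 = 688 km.

688 km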